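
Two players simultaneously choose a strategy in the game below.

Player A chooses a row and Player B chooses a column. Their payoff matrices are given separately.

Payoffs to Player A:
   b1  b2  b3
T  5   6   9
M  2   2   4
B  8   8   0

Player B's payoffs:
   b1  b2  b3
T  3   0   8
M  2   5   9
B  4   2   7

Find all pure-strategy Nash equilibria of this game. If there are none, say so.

Check each profile: it is a Nash equilibrium iff no player can strictly gain by switching unilaterally.
(T, b1): Player A can switch to B (5 → 8). Not NE.
(T, b2): Player A can switch to B (6 → 8). Not NE.
(T, b3): Player A gets 9, best alternative 4; Player B gets 8, best alternative 3. No profitable deviation — NE.
(M, b1): Player A can switch to T (2 → 5). Not NE.
(M, b2): Player A can switch to T (2 → 6). Not NE.
(M, b3): Player A can switch to T (4 → 9). Not NE.
(B, b1): Player B can switch to b3 (4 → 7). Not NE.
(B, b2): Player B can switch to b1 (2 → 4). Not NE.
(B, b3): Player A can switch to T (0 → 9). Not NE.

The unique pure-strategy Nash equilibrium is (T, b3).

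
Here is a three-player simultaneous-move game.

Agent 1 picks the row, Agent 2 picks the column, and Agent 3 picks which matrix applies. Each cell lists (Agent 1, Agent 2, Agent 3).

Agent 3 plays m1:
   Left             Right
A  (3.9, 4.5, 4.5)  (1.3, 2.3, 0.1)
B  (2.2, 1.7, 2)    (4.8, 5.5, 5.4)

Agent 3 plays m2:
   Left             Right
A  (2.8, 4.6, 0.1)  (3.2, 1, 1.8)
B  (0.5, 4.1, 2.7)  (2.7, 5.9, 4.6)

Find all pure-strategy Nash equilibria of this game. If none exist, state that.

Check each profile: it is a Nash equilibrium iff no player can strictly gain by switching unilaterally.
(A, Left, m1): Agent 1 gets 3.9, best alternative 2.2; Agent 2 gets 4.5, best alternative 2.3; Agent 3 gets 4.5, best alternative 0.1. No profitable deviation — NE.
(A, Left, m2): Agent 3 can switch to m1 (0.1 → 4.5). Not NE.
(A, Right, m1): Agent 1 can switch to B (1.3 → 4.8). Not NE.
(A, Right, m2): Agent 2 can switch to Left (1 → 4.6). Not NE.
(B, Left, m1): Agent 1 can switch to A (2.2 → 3.9). Not NE.
(B, Left, m2): Agent 1 can switch to A (0.5 → 2.8). Not NE.
(B, Right, m1): Agent 1 gets 4.8, best alternative 1.3; Agent 2 gets 5.5, best alternative 1.7; Agent 3 gets 5.4, best alternative 4.6. No profitable deviation — NE.
(B, Right, m2): Agent 1 can switch to A (2.7 → 3.2). Not NE.

The pure Nash equilibria are (A, Left, m1); (B, Right, m1).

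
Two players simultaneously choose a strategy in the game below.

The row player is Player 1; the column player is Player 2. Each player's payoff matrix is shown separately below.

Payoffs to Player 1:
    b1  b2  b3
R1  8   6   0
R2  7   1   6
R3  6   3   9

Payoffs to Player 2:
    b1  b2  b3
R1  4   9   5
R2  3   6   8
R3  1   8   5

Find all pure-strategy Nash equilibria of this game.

For each player, find the best response to each opponent profile; mutual best responses are the pure NE.
Player 1 against b1: payoffs 8, 7, 6 → best response R1.
Player 1 against b2: payoffs 6, 1, 3 → best response R1.
Player 1 against b3: payoffs 0, 6, 9 → best response R3.
Player 2 against R1: payoffs 4, 9, 5 → best response b2.
Player 2 against R2: payoffs 3, 6, 8 → best response b3.
Player 2 against R3: payoffs 1, 8, 5 → best response b2.
Mutual best responses: (R1, b2).

Pure NE: (R1, b2)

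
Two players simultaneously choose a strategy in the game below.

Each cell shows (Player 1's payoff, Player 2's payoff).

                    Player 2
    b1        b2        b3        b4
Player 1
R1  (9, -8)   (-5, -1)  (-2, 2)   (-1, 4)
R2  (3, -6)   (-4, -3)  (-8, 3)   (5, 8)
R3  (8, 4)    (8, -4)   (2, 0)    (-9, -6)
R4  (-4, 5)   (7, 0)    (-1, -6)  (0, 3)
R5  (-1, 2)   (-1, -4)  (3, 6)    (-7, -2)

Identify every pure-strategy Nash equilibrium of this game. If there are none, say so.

(R2, b4); (R5, b3)

For each player, find the best response to each opponent profile; mutual best responses are the pure NE.
Player 1 against b1: payoffs 9, 3, 8, -4, -1 → best response R1.
Player 1 against b2: payoffs -5, -4, 8, 7, -1 → best response R3.
Player 1 against b3: payoffs -2, -8, 2, -1, 3 → best response R5.
Player 1 against b4: payoffs -1, 5, -9, 0, -7 → best response R2.
Player 2 against R1: payoffs -8, -1, 2, 4 → best response b4.
Player 2 against R2: payoffs -6, -3, 3, 8 → best response b4.
Player 2 against R3: payoffs 4, -4, 0, -6 → best response b1.
Player 2 against R4: payoffs 5, 0, -6, 3 → best response b1.
Player 2 against R5: payoffs 2, -4, 6, -2 → best response b3.
Mutual best responses: (R2, b4); (R5, b3).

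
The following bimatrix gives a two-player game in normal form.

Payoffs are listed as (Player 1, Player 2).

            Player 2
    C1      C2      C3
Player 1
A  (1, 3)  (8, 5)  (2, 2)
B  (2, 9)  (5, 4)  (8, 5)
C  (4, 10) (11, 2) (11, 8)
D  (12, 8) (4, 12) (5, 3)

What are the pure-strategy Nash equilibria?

This game has no pure Nash equilibrium.

(A, C1): Player 1 can switch to B (1 → 2). Not NE.
(A, C2): Player 1 can switch to C (8 → 11). Not NE.
(A, C3): Player 1 can switch to B (2 → 8). Not NE.
(B, C1): Player 1 can switch to C (2 → 4). Not NE.
(B, C2): Player 1 can switch to A (5 → 8). Not NE.
(B, C3): Player 1 can switch to C (8 → 11). Not NE.
(C, C1): Player 1 can switch to D (4 → 12). Not NE.
(C, C2): Player 2 can switch to C1 (2 → 10). Not NE.
(The remaining 4 profiles each have a profitable deviation by the same check.)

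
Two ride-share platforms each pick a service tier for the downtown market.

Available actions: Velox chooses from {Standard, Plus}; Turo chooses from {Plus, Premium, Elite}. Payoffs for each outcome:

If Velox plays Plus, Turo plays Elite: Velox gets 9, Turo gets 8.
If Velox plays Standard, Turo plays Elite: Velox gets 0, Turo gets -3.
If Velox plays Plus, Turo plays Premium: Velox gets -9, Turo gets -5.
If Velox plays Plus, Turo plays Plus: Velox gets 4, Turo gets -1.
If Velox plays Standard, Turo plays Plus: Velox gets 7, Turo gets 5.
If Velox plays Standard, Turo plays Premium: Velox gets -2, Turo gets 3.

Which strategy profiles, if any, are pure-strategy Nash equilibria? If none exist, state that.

Velox against Plus: payoffs 7, 4 → best response Standard.
Velox against Premium: payoffs -2, -9 → best response Standard.
Velox against Elite: payoffs 0, 9 → best response Plus.
Turo against Standard: payoffs 5, 3, -3 → best response Plus.
Turo against Plus: payoffs -1, -5, 8 → best response Elite.
Mutual best responses: (Standard, Plus); (Plus, Elite).

(Standard, Plus) and (Plus, Elite)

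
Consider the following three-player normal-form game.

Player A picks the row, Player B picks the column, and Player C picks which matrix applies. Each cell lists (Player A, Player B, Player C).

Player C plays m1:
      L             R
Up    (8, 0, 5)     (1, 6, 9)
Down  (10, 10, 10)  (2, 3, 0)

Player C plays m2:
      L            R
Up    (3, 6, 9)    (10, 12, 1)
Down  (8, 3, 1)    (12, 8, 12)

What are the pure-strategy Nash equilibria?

Player A against (L, m1): payoffs 8, 10 → best response Down.
Player A against (L, m2): payoffs 3, 8 → best response Down.
Player A against (R, m1): payoffs 1, 2 → best response Down.
Player A against (R, m2): payoffs 10, 12 → best response Down.
Player B against (Up, m1): payoffs 0, 6 → best response R.
Player B against (Up, m2): payoffs 6, 12 → best response R.
Player B against (Down, m1): payoffs 10, 3 → best response L.
Player B against (Down, m2): payoffs 3, 8 → best response R.
Player C against (Up, L): payoffs 5, 9 → best response m2.
Player C against (Up, R): payoffs 9, 1 → best response m1.
Player C against (Down, L): payoffs 10, 1 → best response m1.
Player C against (Down, R): payoffs 0, 12 → best response m2.
Mutual best responses: (Down, L, m1); (Down, R, m2).

Pure-strategy Nash equilibria: (Down, L, m1); (Down, R, m2)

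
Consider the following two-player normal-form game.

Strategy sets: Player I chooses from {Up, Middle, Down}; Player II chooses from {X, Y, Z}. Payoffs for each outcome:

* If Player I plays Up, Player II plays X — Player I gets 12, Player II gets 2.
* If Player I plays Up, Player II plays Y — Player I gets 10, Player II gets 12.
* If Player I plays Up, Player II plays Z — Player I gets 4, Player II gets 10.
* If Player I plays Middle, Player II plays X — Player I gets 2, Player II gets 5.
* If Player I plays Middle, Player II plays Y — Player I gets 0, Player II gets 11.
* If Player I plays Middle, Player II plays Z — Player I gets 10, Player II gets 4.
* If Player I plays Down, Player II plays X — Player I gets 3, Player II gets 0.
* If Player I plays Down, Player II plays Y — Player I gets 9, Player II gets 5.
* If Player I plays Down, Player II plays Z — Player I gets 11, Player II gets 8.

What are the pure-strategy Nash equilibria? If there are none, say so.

(Up, X): Player II can switch to Y (2 → 12). Not NE.
(Up, Y): Player I gets 10, best alternative 9; Player II gets 12, best alternative 10. No profitable deviation — NE.
(Up, Z): Player I can switch to Middle (4 → 10). Not NE.
(Middle, X): Player I can switch to Up (2 → 12). Not NE.
(Middle, Y): Player I can switch to Up (0 → 10). Not NE.
(Middle, Z): Player I can switch to Down (10 → 11). Not NE.
(Down, X): Player I can switch to Up (3 → 12). Not NE.
(Down, Y): Player I can switch to Up (9 → 10). Not NE.
(Down, Z): Player I gets 11, best alternative 10; Player II gets 8, best alternative 5. No profitable deviation — NE.

Pure-strategy Nash equilibria: (Up, Y), (Down, Z)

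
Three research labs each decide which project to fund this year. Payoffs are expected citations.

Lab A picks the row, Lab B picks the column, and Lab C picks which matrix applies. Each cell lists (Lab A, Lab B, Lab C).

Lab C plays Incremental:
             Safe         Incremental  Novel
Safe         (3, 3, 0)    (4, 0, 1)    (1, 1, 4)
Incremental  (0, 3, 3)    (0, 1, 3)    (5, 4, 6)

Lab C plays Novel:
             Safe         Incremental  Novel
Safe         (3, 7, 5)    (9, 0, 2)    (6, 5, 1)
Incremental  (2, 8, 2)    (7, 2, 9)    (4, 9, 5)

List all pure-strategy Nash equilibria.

(Safe, Safe, Novel); (Incremental, Novel, Incremental)

(Safe, Safe, Incremental): Lab C can switch to Novel (0 → 5). Not NE.
(Safe, Safe, Novel): Lab A gets 3, best alternative 2; Lab B gets 7, best alternative 5; Lab C gets 5, best alternative 0. No profitable deviation — NE.
(Safe, Incremental, Incremental): Lab B can switch to Safe (0 → 3). Not NE.
(Safe, Incremental, Novel): Lab B can switch to Safe (0 → 7). Not NE.
(Safe, Novel, Incremental): Lab A can switch to Incremental (1 → 5). Not NE.
(Safe, Novel, Novel): Lab B can switch to Safe (5 → 7). Not NE.
(Incremental, Safe, Incremental): Lab A can switch to Safe (0 → 3). Not NE.
(Incremental, Safe, Novel): Lab A can switch to Safe (2 → 3). Not NE.
(Incremental, Incremental, Incremental): Lab A can switch to Safe (0 → 4). Not NE.
(Incremental, Incremental, Novel): Lab A can switch to Safe (7 → 9). Not NE.
(Incremental, Novel, Incremental): Lab A gets 5, best alternative 1; Lab B gets 4, best alternative 3; Lab C gets 6, best alternative 5. No profitable deviation — NE.
(Incremental, Novel, Novel): Lab A can switch to Safe (4 → 6). Not NE.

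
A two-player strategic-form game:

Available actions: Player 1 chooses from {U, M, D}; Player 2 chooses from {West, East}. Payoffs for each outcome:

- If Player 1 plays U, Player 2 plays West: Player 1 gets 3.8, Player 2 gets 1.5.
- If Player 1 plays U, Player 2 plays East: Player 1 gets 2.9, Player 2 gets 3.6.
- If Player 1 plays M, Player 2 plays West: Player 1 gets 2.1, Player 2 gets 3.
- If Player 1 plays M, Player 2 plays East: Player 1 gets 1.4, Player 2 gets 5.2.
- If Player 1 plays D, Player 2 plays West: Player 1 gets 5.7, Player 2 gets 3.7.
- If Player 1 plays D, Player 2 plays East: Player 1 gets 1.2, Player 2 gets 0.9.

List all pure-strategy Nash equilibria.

Pure-strategy Nash equilibria: (U, East); (D, West)

Mark each player's best response to every combination of opponents' strategies; a profile where every player is best-responding is a pure Nash equilibrium.
Player 1 against West: payoffs 3.8, 2.1, 5.7 → best response D.
Player 1 against East: payoffs 2.9, 1.4, 1.2 → best response U.
Player 2 against U: payoffs 1.5, 3.6 → best response East.
Player 2 against M: payoffs 3, 5.2 → best response East.
Player 2 against D: payoffs 3.7, 0.9 → best response West.
Mutual best responses: (U, East); (D, West).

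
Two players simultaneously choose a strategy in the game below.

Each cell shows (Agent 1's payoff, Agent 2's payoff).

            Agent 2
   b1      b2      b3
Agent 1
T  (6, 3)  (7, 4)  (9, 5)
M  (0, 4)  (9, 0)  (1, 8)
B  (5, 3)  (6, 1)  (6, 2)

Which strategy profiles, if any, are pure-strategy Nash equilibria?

The unique pure-strategy Nash equilibrium is (T, b3).

Agent 1 against b1: payoffs 6, 0, 5 → best response T.
Agent 1 against b2: payoffs 7, 9, 6 → best response M.
Agent 1 against b3: payoffs 9, 1, 6 → best response T.
Agent 2 against T: payoffs 3, 4, 5 → best response b3.
Agent 2 against M: payoffs 4, 0, 8 → best response b3.
Agent 2 against B: payoffs 3, 1, 2 → best response b1.
Mutual best responses: (T, b3).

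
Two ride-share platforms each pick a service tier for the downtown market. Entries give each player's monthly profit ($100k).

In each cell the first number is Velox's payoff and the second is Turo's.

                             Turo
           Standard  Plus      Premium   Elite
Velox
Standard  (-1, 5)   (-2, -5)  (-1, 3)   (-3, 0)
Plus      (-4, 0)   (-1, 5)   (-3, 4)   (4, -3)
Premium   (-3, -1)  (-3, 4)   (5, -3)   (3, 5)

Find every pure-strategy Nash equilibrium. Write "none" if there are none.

The pure Nash equilibria are (Standard, Standard) and (Plus, Plus).

For each player, find the best response to each opponent profile; mutual best responses are the pure NE.
Velox against Standard: payoffs -1, -4, -3 → best response Standard.
Velox against Plus: payoffs -2, -1, -3 → best response Plus.
Velox against Premium: payoffs -1, -3, 5 → best response Premium.
Velox against Elite: payoffs -3, 4, 3 → best response Plus.
Turo against Standard: payoffs 5, -5, 3, 0 → best response Standard.
Turo against Plus: payoffs 0, 5, 4, -3 → best response Plus.
Turo against Premium: payoffs -1, 4, -3, 5 → best response Elite.
Mutual best responses: (Standard, Standard); (Plus, Plus).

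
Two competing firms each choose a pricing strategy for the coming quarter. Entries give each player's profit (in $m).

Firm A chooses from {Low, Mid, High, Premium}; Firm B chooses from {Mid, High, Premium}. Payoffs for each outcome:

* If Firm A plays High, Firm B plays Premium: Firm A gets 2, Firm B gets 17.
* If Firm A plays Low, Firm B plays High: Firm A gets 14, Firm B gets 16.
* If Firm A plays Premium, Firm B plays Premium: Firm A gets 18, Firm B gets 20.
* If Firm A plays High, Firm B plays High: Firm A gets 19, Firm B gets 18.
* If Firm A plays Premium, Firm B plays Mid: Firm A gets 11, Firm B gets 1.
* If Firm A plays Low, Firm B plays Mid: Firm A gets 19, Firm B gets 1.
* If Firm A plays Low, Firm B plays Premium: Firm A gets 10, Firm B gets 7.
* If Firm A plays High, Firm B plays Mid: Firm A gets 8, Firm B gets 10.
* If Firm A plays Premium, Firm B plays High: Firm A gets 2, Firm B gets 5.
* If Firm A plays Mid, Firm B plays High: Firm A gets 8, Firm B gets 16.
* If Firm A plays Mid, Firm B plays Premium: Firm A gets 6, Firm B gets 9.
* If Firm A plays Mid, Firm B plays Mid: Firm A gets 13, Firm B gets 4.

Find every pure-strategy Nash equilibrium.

(Low, Mid): Firm B can switch to High (1 → 16). Not NE.
(Low, High): Firm A can switch to High (14 → 19). Not NE.
(Low, Premium): Firm A can switch to Premium (10 → 18). Not NE.
(Mid, Mid): Firm A can switch to Low (13 → 19). Not NE.
(Mid, High): Firm A can switch to Low (8 → 14). Not NE.
(Mid, Premium): Firm A can switch to Low (6 → 10). Not NE.
(High, Mid): Firm A can switch to Low (8 → 19). Not NE.
(High, High): Firm A gets 19, best alternative 14; Firm B gets 18, best alternative 17. No profitable deviation — NE.
(High, Premium): Firm A can switch to Low (2 → 10). Not NE.
(Premium, Mid): Firm A can switch to Low (11 → 19). Not NE.
(Premium, High): Firm A can switch to Low (2 → 14). Not NE.
(Premium, Premium): Firm A gets 18, best alternative 10; Firm B gets 20, best alternative 5. No profitable deviation — NE.

(High, High); (Premium, Premium)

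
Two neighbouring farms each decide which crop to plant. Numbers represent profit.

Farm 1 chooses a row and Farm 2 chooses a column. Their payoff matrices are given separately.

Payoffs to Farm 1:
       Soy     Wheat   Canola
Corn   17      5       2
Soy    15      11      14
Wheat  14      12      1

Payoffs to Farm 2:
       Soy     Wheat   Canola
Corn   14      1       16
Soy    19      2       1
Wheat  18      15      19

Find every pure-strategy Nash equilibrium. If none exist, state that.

(Corn, Soy): Farm 2 can switch to Canola (14 → 16). Not NE.
(Corn, Wheat): Farm 1 can switch to Soy (5 → 11). Not NE.
(Corn, Canola): Farm 1 can switch to Soy (2 → 14). Not NE.
(Soy, Soy): Farm 1 can switch to Corn (15 → 17). Not NE.
(Soy, Wheat): Farm 1 can switch to Wheat (11 → 12). Not NE.
(Soy, Canola): Farm 2 can switch to Soy (1 → 19). Not NE.
(Wheat, Soy): Farm 1 can switch to Corn (14 → 17). Not NE.
(Wheat, Wheat): Farm 2 can switch to Soy (15 → 18). Not NE.
(The remaining 1 profile has a profitable deviation by the same check.)

There is no pure-strategy Nash equilibrium.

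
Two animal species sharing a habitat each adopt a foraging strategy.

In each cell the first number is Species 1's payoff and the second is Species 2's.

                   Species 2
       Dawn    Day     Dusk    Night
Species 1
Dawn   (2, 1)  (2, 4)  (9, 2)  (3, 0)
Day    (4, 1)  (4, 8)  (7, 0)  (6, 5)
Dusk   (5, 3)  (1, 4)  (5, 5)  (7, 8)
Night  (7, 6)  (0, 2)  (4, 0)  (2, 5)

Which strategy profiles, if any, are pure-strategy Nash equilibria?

Species 1 against Dawn: payoffs 2, 4, 5, 7 → best response Night.
Species 1 against Day: payoffs 2, 4, 1, 0 → best response Day.
Species 1 against Dusk: payoffs 9, 7, 5, 4 → best response Dawn.
Species 1 against Night: payoffs 3, 6, 7, 2 → best response Dusk.
Species 2 against Dawn: payoffs 1, 4, 2, 0 → best response Day.
Species 2 against Day: payoffs 1, 8, 0, 5 → best response Day.
Species 2 against Dusk: payoffs 3, 4, 5, 8 → best response Night.
Species 2 against Night: payoffs 6, 2, 0, 5 → best response Dawn.
Mutual best responses: (Day, Day); (Dusk, Night); (Night, Dawn).

(Day, Day); (Dusk, Night); (Night, Dawn)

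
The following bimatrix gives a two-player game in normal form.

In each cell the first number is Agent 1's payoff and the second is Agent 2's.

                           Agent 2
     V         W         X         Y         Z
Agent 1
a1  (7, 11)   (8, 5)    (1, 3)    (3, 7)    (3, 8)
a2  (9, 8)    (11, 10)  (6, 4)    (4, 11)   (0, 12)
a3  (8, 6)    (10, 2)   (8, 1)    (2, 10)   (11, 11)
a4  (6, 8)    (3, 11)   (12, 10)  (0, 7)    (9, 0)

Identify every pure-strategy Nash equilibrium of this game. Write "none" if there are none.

The unique pure-strategy Nash equilibrium is (a3, Z).

For each strategy profile, look for a profitable unilateral deviation.
(a1, V): Agent 1 can switch to a2 (7 → 9). Not NE.
(a1, W): Agent 1 can switch to a2 (8 → 11). Not NE.
(a1, X): Agent 1 can switch to a2 (1 → 6). Not NE.
(a1, Y): Agent 1 can switch to a2 (3 → 4). Not NE.
(a1, Z): Agent 1 can switch to a3 (3 → 11). Not NE.
(a2, V): Agent 2 can switch to W (8 → 10). Not NE.
(a3, Z): Agent 1 gets 11, best alternative 9; Agent 2 gets 11, best alternative 10. No profitable deviation — NE.
(The remaining 13 profiles each have a profitable deviation by the same check.)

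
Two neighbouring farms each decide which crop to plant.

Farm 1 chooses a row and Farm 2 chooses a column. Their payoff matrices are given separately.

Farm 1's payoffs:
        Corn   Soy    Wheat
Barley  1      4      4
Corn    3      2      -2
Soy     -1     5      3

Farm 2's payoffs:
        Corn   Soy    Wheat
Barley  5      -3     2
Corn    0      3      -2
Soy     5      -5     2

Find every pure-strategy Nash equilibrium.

Farm 1 against Corn: payoffs 1, 3, -1 → best response Corn.
Farm 1 against Soy: payoffs 4, 2, 5 → best response Soy.
Farm 1 against Wheat: payoffs 4, -2, 3 → best response Barley.
Farm 2 against Barley: payoffs 5, -3, 2 → best response Corn.
Farm 2 against Corn: payoffs 0, 3, -2 → best response Soy.
Farm 2 against Soy: payoffs 5, -5, 2 → best response Corn.
No profile is a mutual best response for all players.

There is no pure-strategy Nash equilibrium.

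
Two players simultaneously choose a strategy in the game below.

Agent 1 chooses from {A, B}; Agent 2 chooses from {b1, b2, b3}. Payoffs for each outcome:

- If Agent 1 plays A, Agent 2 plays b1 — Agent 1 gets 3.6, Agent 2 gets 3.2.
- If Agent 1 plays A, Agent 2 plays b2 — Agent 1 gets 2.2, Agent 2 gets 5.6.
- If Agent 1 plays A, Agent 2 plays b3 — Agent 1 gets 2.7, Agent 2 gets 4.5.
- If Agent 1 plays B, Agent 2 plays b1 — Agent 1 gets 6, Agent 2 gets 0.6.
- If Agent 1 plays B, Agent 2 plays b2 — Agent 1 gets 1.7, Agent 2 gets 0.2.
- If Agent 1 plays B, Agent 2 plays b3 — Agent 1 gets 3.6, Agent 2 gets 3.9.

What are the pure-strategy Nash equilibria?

Agent 1 against b1: payoffs 3.6, 6 → best response B.
Agent 1 against b2: payoffs 2.2, 1.7 → best response A.
Agent 1 against b3: payoffs 2.7, 3.6 → best response B.
Agent 2 against A: payoffs 3.2, 5.6, 4.5 → best response b2.
Agent 2 against B: payoffs 0.6, 0.2, 3.9 → best response b3.
Mutual best responses: (A, b2); (B, b3).

Pure-strategy Nash equilibria: (A, b2); (B, b3)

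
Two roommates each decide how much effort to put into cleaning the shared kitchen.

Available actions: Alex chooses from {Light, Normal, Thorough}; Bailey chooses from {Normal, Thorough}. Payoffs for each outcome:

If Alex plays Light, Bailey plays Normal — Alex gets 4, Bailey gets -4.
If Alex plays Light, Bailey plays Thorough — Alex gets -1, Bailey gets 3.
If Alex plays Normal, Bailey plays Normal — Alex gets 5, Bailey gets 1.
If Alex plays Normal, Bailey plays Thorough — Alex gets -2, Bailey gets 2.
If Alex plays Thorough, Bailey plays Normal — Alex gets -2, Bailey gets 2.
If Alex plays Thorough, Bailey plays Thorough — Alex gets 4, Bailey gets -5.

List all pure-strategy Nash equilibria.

No pure-strategy Nash equilibrium.

(Light, Normal): Alex can switch to Normal (4 → 5). Not NE.
(Light, Thorough): Alex can switch to Thorough (-1 → 4). Not NE.
(Normal, Normal): Bailey can switch to Thorough (1 → 2). Not NE.
(Normal, Thorough): Alex can switch to Light (-2 → -1). Not NE.
(Thorough, Normal): Alex can switch to Light (-2 → 4). Not NE.
(Thorough, Thorough): Bailey can switch to Normal (-5 → 2). Not NE.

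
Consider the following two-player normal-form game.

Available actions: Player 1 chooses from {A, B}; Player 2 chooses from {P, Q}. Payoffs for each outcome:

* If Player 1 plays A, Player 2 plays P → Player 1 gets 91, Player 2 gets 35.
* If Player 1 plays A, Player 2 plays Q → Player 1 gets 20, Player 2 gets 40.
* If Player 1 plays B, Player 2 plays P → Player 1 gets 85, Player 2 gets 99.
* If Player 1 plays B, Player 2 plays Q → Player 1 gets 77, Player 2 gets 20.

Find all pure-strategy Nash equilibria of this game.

For each strategy profile, look for a profitable unilateral deviation.
(A, P): Player 2 can switch to Q (35 → 40). Not NE.
(A, Q): Player 1 can switch to B (20 → 77). Not NE.
(B, P): Player 1 can switch to A (85 → 91). Not NE.
(B, Q): Player 2 can switch to P (20 → 99). Not NE.

This game has no pure Nash equilibrium.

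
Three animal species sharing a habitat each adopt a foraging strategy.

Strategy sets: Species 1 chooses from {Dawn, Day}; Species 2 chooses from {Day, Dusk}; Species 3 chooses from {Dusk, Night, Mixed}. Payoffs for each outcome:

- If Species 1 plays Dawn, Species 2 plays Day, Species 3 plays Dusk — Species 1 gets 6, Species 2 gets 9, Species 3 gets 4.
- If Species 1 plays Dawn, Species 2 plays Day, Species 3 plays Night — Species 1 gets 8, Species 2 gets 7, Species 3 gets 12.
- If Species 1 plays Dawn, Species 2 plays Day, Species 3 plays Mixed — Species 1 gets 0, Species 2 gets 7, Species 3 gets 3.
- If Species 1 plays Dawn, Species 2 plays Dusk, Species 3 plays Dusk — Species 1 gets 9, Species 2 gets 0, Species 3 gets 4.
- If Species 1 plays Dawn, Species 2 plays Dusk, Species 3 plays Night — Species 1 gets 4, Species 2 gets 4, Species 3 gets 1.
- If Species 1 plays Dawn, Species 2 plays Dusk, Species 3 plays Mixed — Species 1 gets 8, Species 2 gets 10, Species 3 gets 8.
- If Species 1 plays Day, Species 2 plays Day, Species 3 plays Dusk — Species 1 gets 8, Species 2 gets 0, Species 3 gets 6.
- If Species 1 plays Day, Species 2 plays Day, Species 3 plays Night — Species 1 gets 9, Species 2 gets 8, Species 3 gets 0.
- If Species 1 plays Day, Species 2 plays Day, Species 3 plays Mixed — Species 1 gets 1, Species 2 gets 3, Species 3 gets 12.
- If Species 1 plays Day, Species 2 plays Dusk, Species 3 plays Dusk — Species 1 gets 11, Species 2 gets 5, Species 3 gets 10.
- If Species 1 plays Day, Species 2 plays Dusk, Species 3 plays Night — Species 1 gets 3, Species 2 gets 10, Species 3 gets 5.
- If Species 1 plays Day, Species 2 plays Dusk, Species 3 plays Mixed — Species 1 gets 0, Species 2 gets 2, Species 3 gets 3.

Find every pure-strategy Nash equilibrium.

(Dawn, Day, Dusk): Species 1 can switch to Day (6 → 8). Not NE.
(Dawn, Day, Night): Species 1 can switch to Day (8 → 9). Not NE.
(Dawn, Day, Mixed): Species 1 can switch to Day (0 → 1). Not NE.
(Dawn, Dusk, Dusk): Species 1 can switch to Day (9 → 11). Not NE.
(Dawn, Dusk, Night): Species 2 can switch to Day (4 → 7). Not NE.
(Dawn, Dusk, Mixed): Species 1 gets 8, best alternative 0; Species 2 gets 10, best alternative 7; Species 3 gets 8, best alternative 4. No profitable deviation — NE.
(Day, Day, Dusk): Species 2 can switch to Dusk (0 → 5). Not NE.
(Day, Day, Mixed): Species 1 gets 1, best alternative 0; Species 2 gets 3, best alternative 2; Species 3 gets 12, best alternative 6. No profitable deviation — NE.
(Day, Dusk, Dusk): Species 1 gets 11, best alternative 9; Species 2 gets 5, best alternative 0; Species 3 gets 10, best alternative 5. No profitable deviation — NE.
(The remaining 3 profiles each have a profitable deviation by the same check.)

Pure-strategy Nash equilibria: (Dawn, Dusk, Mixed); (Day, Day, Mixed); (Day, Dusk, Dusk)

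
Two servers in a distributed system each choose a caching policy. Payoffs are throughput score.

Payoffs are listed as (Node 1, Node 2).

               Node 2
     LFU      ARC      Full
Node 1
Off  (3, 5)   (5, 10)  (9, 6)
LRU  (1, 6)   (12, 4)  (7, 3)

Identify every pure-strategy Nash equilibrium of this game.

(Off, LFU): Node 2 can switch to ARC (5 → 10). Not NE.
(Off, ARC): Node 1 can switch to LRU (5 → 12). Not NE.
(Off, Full): Node 2 can switch to ARC (6 → 10). Not NE.
(LRU, LFU): Node 1 can switch to Off (1 → 3). Not NE.
(LRU, ARC): Node 2 can switch to LFU (4 → 6). Not NE.
(LRU, Full): Node 1 can switch to Off (7 → 9). Not NE.

There is no pure-strategy Nash equilibrium.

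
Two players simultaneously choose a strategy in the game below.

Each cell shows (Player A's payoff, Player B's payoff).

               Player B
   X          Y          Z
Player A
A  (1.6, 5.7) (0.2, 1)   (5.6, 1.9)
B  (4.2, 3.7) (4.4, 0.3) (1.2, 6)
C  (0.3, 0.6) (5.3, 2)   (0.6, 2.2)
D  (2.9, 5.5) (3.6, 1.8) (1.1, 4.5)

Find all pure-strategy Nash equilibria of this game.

For each strategy profile, look for a profitable unilateral deviation.
(A, X): Player A can switch to B (1.6 → 4.2). Not NE.
(A, Y): Player A can switch to B (0.2 → 4.4). Not NE.
(A, Z): Player B can switch to X (1.9 → 5.7). Not NE.
(B, X): Player B can switch to Z (3.7 → 6). Not NE.
(B, Y): Player A can switch to C (4.4 → 5.3). Not NE.
(B, Z): Player A can switch to A (1.2 → 5.6). Not NE.
(C, X): Player A can switch to A (0.3 → 1.6). Not NE.
(C, Y): Player B can switch to Z (2 → 2.2). Not NE.
(C, Z): Player A can switch to A (0.6 → 5.6). Not NE.
(D, X): Player A can switch to B (2.9 → 4.2). Not NE.
(The remaining 2 profiles each have a profitable deviation by the same check.)

none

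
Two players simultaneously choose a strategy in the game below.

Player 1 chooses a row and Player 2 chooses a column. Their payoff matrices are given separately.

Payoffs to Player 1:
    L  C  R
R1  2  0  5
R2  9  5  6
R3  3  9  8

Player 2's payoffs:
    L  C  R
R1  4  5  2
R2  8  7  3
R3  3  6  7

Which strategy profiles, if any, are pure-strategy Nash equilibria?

(R1, L): Player 1 can switch to R2 (2 → 9). Not NE.
(R1, C): Player 1 can switch to R2 (0 → 5). Not NE.
(R1, R): Player 1 can switch to R2 (5 → 6). Not NE.
(R2, L): Player 1 gets 9, best alternative 3; Player 2 gets 8, best alternative 7. No profitable deviation — NE.
(R2, C): Player 1 can switch to R3 (5 → 9). Not NE.
(R2, R): Player 1 can switch to R3 (6 → 8). Not NE.
(R3, L): Player 1 can switch to R2 (3 → 9). Not NE.
(R3, C): Player 2 can switch to R (6 → 7). Not NE.
(R3, R): Player 1 gets 8, best alternative 6; Player 2 gets 7, best alternative 6. No profitable deviation — NE.

(R2, L); (R3, R)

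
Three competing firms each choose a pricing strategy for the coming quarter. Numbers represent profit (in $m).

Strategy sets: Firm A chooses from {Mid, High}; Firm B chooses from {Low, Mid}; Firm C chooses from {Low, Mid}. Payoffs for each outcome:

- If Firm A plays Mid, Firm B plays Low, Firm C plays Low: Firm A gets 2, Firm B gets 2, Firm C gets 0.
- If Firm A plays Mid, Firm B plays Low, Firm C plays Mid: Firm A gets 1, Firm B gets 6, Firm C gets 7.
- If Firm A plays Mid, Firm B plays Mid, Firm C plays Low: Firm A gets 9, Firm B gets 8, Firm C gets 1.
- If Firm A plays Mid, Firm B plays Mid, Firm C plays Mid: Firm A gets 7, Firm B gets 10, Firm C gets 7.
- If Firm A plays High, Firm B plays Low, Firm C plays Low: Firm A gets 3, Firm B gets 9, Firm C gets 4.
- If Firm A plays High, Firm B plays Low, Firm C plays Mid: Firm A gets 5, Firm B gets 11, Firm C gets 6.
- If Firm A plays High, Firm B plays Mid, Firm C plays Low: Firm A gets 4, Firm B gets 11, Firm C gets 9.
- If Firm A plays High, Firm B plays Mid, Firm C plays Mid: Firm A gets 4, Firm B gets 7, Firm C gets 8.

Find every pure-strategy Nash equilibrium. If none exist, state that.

The pure Nash equilibria are (Mid, Mid, Mid), (High, Low, Mid).

Firm A against (Low, Low): payoffs 2, 3 → best response High.
Firm A against (Low, Mid): payoffs 1, 5 → best response High.
Firm A against (Mid, Low): payoffs 9, 4 → best response Mid.
Firm A against (Mid, Mid): payoffs 7, 4 → best response Mid.
Firm B against (Mid, Low): payoffs 2, 8 → best response Mid.
Firm B against (Mid, Mid): payoffs 6, 10 → best response Mid.
Firm B against (High, Low): payoffs 9, 11 → best response Mid.
Firm B against (High, Mid): payoffs 11, 7 → best response Low.
Firm C against (Mid, Low): payoffs 0, 7 → best response Mid.
Firm C against (Mid, Mid): payoffs 1, 7 → best response Mid.
Firm C against (High, Low): payoffs 4, 6 → best response Mid.
Firm C against (High, Mid): payoffs 9, 8 → best response Low.
Mutual best responses: (Mid, Mid, Mid); (High, Low, Mid).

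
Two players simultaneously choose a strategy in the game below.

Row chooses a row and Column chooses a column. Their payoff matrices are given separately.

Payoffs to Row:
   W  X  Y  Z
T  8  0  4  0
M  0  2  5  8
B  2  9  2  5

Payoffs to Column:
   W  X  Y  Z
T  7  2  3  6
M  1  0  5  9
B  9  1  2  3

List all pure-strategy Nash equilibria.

(T, W): Row gets 8, best alternative 2; Column gets 7, best alternative 6. No profitable deviation — NE.
(T, X): Row can switch to M (0 → 2). Not NE.
(T, Y): Row can switch to M (4 → 5). Not NE.
(T, Z): Row can switch to M (0 → 8). Not NE.
(M, W): Row can switch to T (0 → 8). Not NE.
(M, X): Row can switch to B (2 → 9). Not NE.
(M, Y): Column can switch to Z (5 → 9). Not NE.
(M, Z): Row gets 8, best alternative 5; Column gets 9, best alternative 5. No profitable deviation — NE.
(B, W): Row can switch to T (2 → 8). Not NE.
(B, X): Column can switch to W (1 → 9). Not NE.
(B, Y): Row can switch to T (2 → 4). Not NE.
(B, Z): Row can switch to M (5 → 8). Not NE.

(T, W); (M, Z)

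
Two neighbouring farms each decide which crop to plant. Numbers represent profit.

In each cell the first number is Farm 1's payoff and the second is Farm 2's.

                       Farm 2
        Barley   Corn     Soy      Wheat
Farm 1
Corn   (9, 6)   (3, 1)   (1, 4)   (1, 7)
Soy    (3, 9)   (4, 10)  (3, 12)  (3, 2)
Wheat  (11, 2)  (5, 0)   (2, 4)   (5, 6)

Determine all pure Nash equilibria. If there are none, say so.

The pure Nash equilibria are (Soy, Soy) and (Wheat, Wheat).

Farm 1 against Barley: payoffs 9, 3, 11 → best response Wheat.
Farm 1 against Corn: payoffs 3, 4, 5 → best response Wheat.
Farm 1 against Soy: payoffs 1, 3, 2 → best response Soy.
Farm 1 against Wheat: payoffs 1, 3, 5 → best response Wheat.
Farm 2 against Corn: payoffs 6, 1, 4, 7 → best response Wheat.
Farm 2 against Soy: payoffs 9, 10, 12, 2 → best response Soy.
Farm 2 against Wheat: payoffs 2, 0, 4, 6 → best response Wheat.
Mutual best responses: (Soy, Soy); (Wheat, Wheat).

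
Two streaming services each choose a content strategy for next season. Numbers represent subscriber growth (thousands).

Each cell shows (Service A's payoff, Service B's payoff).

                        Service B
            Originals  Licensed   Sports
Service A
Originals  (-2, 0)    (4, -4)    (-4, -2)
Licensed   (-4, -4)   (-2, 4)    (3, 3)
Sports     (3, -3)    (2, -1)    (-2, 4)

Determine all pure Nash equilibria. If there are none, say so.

There is no pure-strategy Nash equilibrium.

Mark each player's best response to every combination of opponents' strategies; a profile where every player is best-responding is a pure Nash equilibrium.
Service A against Originals: payoffs -2, -4, 3 → best response Sports.
Service A against Licensed: payoffs 4, -2, 2 → best response Originals.
Service A against Sports: payoffs -4, 3, -2 → best response Licensed.
Service B against Originals: payoffs 0, -4, -2 → best response Originals.
Service B against Licensed: payoffs -4, 4, 3 → best response Licensed.
Service B against Sports: payoffs -3, -1, 4 → best response Sports.
No profile is a mutual best response for all players.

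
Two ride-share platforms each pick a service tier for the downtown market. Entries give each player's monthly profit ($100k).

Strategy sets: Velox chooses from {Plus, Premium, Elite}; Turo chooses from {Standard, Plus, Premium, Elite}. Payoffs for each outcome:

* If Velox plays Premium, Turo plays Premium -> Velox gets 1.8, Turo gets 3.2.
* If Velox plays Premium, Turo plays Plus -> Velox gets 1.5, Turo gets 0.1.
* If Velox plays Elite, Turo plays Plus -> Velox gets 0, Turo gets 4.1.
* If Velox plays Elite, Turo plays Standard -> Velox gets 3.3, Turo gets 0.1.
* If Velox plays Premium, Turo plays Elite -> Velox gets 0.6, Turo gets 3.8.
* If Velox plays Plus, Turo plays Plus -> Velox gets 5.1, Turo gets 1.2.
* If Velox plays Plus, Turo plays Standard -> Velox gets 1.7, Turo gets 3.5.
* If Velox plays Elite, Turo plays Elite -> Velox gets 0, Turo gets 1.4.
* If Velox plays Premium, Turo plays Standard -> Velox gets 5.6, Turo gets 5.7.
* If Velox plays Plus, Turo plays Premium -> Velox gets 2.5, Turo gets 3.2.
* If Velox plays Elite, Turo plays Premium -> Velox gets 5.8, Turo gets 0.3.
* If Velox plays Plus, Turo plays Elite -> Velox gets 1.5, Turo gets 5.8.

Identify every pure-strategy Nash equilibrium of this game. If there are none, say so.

(Plus, Elite) and (Premium, Standard)

Velox against Standard: payoffs 1.7, 5.6, 3.3 → best response Premium.
Velox against Plus: payoffs 5.1, 1.5, 0 → best response Plus.
Velox against Premium: payoffs 2.5, 1.8, 5.8 → best response Elite.
Velox against Elite: payoffs 1.5, 0.6, 0 → best response Plus.
Turo against Plus: payoffs 3.5, 1.2, 3.2, 5.8 → best response Elite.
Turo against Premium: payoffs 5.7, 0.1, 3.2, 3.8 → best response Standard.
Turo against Elite: payoffs 0.1, 4.1, 0.3, 1.4 → best response Plus.
Mutual best responses: (Plus, Elite); (Premium, Standard).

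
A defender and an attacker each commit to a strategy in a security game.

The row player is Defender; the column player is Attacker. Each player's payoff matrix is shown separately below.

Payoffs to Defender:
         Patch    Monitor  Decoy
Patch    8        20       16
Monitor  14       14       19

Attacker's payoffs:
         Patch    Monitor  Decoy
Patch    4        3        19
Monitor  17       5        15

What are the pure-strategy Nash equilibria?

Defender against Patch: payoffs 8, 14 → best response Monitor.
Defender against Monitor: payoffs 20, 14 → best response Patch.
Defender against Decoy: payoffs 16, 19 → best response Monitor.
Attacker against Patch: payoffs 4, 3, 19 → best response Decoy.
Attacker against Monitor: payoffs 17, 5, 15 → best response Patch.
Mutual best responses: (Monitor, Patch).

(Monitor, Patch)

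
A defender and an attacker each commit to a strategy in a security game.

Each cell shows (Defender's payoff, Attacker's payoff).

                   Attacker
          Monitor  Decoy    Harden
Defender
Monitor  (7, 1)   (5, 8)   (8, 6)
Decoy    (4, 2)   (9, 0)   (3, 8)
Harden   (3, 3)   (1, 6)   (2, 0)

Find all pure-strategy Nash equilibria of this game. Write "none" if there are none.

For each player, find the best response to each opponent profile; mutual best responses are the pure NE.
Defender against Monitor: payoffs 7, 4, 3 → best response Monitor.
Defender against Decoy: payoffs 5, 9, 1 → best response Decoy.
Defender against Harden: payoffs 8, 3, 2 → best response Monitor.
Attacker against Monitor: payoffs 1, 8, 6 → best response Decoy.
Attacker against Decoy: payoffs 2, 0, 8 → best response Harden.
Attacker against Harden: payoffs 3, 6, 0 → best response Decoy.
No profile is a mutual best response for all players.

none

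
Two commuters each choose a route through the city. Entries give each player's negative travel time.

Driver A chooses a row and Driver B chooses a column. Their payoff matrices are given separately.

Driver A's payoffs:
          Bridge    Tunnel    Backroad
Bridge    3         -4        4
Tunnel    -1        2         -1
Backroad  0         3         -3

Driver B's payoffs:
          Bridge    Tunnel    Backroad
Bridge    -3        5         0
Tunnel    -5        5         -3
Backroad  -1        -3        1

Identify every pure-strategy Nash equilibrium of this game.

none

Mark each player's best response to every combination of opponents' strategies; a profile where every player is best-responding is a pure Nash equilibrium.
Driver A against Bridge: payoffs 3, -1, 0 → best response Bridge.
Driver A against Tunnel: payoffs -4, 2, 3 → best response Backroad.
Driver A against Backroad: payoffs 4, -1, -3 → best response Bridge.
Driver B against Bridge: payoffs -3, 5, 0 → best response Tunnel.
Driver B against Tunnel: payoffs -5, 5, -3 → best response Tunnel.
Driver B against Backroad: payoffs -1, -3, 1 → best response Backroad.
No profile is a mutual best response for all players.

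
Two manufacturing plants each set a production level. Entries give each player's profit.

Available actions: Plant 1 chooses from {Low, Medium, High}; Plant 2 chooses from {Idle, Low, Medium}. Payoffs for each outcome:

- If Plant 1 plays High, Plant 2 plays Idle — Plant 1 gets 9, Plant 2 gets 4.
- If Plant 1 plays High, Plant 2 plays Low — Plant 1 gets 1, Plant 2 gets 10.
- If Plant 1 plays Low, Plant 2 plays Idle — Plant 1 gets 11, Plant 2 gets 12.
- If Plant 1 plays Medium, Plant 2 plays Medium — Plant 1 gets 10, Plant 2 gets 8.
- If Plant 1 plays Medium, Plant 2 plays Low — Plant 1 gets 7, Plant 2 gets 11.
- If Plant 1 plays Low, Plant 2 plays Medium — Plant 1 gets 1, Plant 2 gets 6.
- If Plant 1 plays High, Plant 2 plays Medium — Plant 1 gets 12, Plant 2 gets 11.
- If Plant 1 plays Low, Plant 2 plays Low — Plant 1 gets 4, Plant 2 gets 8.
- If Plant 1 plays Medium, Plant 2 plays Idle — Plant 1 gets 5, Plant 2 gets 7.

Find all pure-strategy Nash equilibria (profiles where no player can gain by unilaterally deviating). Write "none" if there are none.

The pure Nash equilibria are (Low, Idle), (Medium, Low), (High, Medium).

Plant 1 against Idle: payoffs 11, 5, 9 → best response Low.
Plant 1 against Low: payoffs 4, 7, 1 → best response Medium.
Plant 1 against Medium: payoffs 1, 10, 12 → best response High.
Plant 2 against Low: payoffs 12, 8, 6 → best response Idle.
Plant 2 against Medium: payoffs 7, 11, 8 → best response Low.
Plant 2 against High: payoffs 4, 10, 11 → best response Medium.
Mutual best responses: (Low, Idle); (Medium, Low); (High, Medium).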